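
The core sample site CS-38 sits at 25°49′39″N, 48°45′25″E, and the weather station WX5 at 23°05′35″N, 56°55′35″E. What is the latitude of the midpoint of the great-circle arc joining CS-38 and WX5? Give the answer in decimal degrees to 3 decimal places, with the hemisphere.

CS-38: φ = +25.82750°, λ = +48.75694°
WX5: φ = +23.09306°, λ = +56.92639°
Bx = cos φ₂ cos Δλ = 0.910534,  By = cos φ₂ sin Δλ = 0.130714
φₘ = atan2(sin φ₁ + sin φ₂, √((cos φ₁ + Bx)² + By²)) = 24.51524°
λₘ = λ₁ + atan2(By, cos φ₁ + Bx) = 52.88609°

24.515°N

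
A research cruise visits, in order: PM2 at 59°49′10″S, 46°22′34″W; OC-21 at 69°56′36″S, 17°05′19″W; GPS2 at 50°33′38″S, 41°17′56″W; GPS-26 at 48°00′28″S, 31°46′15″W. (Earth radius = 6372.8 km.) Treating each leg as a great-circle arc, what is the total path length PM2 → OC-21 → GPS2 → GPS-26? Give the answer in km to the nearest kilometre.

PM2: φ = -59.81944°, λ = -46.37611°
OC-21: φ = -69.94333°, λ = -17.08861°
GPS2: φ = -50.56056°, λ = -41.29889°
GPS-26: φ = -48.00778°, λ = -31.77083°
PM2→OC-21: c = 0.275123 rad, d = 1753.30 km
OC-21→GPS2: c = 0.391964 rad, d = 2497.91 km
GPS2→GPS-26: c = 0.117161 rad, d = 746.65 km
Total = 1753.30 + 2497.91 + 746.65 = 4997.85 km

4998 km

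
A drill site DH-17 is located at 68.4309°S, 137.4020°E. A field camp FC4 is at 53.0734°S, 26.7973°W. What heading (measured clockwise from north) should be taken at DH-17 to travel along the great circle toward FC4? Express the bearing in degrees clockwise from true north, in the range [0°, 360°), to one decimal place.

191.1°

Δλ = -164.1993°
y = sin Δλ · cos φ₂ = -0.163591
x = cos φ₁ sin φ₂ − sin φ₁ cos φ₂ cos Δλ = -0.831489
θ = atan2(y, x) = -168.8696° → 191.1304° (mod 360°)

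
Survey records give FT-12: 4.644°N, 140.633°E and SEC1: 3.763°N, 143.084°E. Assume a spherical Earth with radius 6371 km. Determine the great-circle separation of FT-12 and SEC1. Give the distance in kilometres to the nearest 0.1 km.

288.9 km

Δφ = -0.8810°,  Δλ = 2.4510°
a = sin²(Δφ/2) + cos φ₁ cos φ₂ sin²(Δλ/2) = 0.000514
c = 2·arcsin(√a) = 0.045349 rad = 2.5983°
d = R·c = 6371 × 0.045349 = 288.9 km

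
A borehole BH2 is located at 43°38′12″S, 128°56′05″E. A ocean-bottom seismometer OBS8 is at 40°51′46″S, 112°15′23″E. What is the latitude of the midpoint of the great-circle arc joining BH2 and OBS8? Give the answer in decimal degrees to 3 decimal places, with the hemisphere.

42.553°S

BH2: φ = -43.63667°, λ = +128.93472°
OBS8: φ = -40.86278°, λ = +112.25639°
Bx = cos φ₂ cos Δλ = 0.724463,  By = cos φ₂ sin Δλ = -0.217051
φₘ = atan2(sin φ₁ + sin φ₂, √((cos φ₁ + Bx)² + By²)) = -42.55283°
λₘ = λ₁ + atan2(By, cos φ₁ + Bx) = 120.41086°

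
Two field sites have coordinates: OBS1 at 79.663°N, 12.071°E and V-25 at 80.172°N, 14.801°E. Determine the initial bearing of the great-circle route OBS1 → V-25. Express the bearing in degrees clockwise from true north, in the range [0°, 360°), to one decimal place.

41.9°

Δλ = 2.7300°
y = sin Δλ · cos φ₂ = 0.008130
x = cos φ₁ sin φ₂ − sin φ₁ cos φ₂ cos Δλ = 0.009074
θ = atan2(y, x) = 41.8584° → 41.8584° (mod 360°)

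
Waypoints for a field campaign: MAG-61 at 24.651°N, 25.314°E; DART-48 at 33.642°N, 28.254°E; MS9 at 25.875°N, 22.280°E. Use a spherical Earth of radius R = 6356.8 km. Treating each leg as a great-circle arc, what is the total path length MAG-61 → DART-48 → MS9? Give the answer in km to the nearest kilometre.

2073 km

MAG-61→DART-48: c = 0.163172 rad, d = 1037.25 km
DART-48→MS9: c = 0.162920 rad, d = 1035.65 km
Total = 1037.25 + 1035.65 = 2072.90 km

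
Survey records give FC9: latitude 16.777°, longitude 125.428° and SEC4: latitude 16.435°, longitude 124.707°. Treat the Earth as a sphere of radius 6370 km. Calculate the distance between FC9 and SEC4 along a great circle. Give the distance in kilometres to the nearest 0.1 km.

85.7 km

Δφ = -0.3420°,  Δλ = -0.7210°
a = sin²(Δφ/2) + cos φ₁ cos φ₂ sin²(Δλ/2) = 0.000045
c = 2·arcsin(√a) = 0.013455 rad = 0.7709°
d = R·c = 6370 × 0.013455 = 85.7 km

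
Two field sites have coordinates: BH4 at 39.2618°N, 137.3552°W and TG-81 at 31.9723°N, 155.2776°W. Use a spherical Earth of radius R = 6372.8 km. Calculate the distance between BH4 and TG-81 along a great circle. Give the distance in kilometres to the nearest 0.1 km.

1807.5 km

Δφ = -7.2895°,  Δλ = -17.9224°
a = sin²(Δφ/2) + cos φ₁ cos φ₂ sin²(Δλ/2) = 0.019977
c = 2·arcsin(√a) = 0.283632 rad = 16.2509°
d = R·c = 6372.8 × 0.283632 = 1807.5 km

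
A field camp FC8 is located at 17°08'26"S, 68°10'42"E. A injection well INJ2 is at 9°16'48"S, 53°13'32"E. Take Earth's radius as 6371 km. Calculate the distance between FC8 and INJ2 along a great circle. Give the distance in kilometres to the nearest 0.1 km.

1838.1 km

FC8: φ = -17.14056°, λ = +68.17833°
INJ2: φ = -9.28000°, λ = +53.22556°
Δφ = 7.8606°,  Δλ = -14.9528°
a = sin²(Δφ/2) + cos φ₁ cos φ₂ sin²(Δλ/2) = 0.020665
c = 2·arcsin(√a) = 0.288506 rad = 16.5302°
d = R·c = 6371 × 0.288506 = 1838.1 km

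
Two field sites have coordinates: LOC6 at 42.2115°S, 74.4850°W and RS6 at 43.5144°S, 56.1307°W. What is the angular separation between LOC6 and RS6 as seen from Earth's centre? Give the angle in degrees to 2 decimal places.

Δφ = -1.3029°,  Δλ = 18.3543°
a = sin²(Δφ/2) + cos φ₁ cos φ₂ sin²(Δλ/2) = 0.013792
c = 2·arcsin(√a) = 0.235422 rad = 13.4887°

13.49°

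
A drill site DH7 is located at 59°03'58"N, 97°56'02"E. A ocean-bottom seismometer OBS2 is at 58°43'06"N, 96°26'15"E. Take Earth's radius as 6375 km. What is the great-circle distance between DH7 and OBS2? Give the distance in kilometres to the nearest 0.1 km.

DH7: φ = +59.06611°, λ = +97.93389°
OBS2: φ = +58.71833°, λ = +96.43750°
Δφ = -0.3478°,  Δλ = -1.4964°
a = sin²(Δφ/2) + cos φ₁ cos φ₂ sin²(Δλ/2) = 0.000055
c = 2·arcsin(√a) = 0.014795 rad = 0.8477°
d = R·c = 6375 × 0.014795 = 94.3 km

94.3 km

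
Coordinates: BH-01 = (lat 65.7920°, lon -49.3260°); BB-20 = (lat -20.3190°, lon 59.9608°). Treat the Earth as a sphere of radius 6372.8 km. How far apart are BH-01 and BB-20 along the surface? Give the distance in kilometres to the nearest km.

12940 km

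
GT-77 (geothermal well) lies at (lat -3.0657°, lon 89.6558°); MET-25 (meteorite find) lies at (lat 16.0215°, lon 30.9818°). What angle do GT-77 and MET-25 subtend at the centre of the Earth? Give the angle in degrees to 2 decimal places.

Δφ = 19.0872°,  Δλ = -58.6740°
a = sin²(Δφ/2) + cos φ₁ cos φ₂ sin²(Δλ/2) = 0.257882
c = 2·arcsin(√a) = 1.065306 rad = 61.0375°

61.04°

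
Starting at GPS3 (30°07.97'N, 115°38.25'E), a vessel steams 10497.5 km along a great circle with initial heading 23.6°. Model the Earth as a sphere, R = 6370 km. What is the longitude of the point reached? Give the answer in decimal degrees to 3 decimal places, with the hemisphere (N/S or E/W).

101.591°W

GPS3: φ = +30.13283°, λ = +115.63750°
δ = d/R = 10497.5/6370 = 1.647959 rad
φ₂ = arcsin(sin φ₁ cos δ + cos φ₁ sin δ cos θ)
   = arcsin(0.50201·-0.07709 + 0.86486·0.99702·0.91636) = 48.71813°
λ₂ = λ₁ + atan2(sin θ sin δ cos φ₁, cos δ − sin φ₁ sin φ₂) = -101.59141°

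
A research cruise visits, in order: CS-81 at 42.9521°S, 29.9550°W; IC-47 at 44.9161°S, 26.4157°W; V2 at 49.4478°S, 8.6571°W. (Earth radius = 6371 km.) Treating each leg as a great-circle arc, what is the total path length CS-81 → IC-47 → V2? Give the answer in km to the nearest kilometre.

1787 km

CS-81→IC-47: c = 0.056150 rad, d = 357.73 km
IC-47→V2: c = 0.224363 rad, d = 1429.41 km
Total = 357.73 + 1429.41 = 1787.15 km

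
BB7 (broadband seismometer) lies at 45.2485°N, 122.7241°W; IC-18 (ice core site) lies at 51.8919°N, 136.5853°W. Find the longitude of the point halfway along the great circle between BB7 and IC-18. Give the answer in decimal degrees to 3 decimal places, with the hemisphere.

Bx = cos φ₂ cos Δλ = 0.599175,  By = cos φ₂ sin Δλ = -0.147850
φₘ = atan2(sin φ₁ + sin φ₂, √((cos φ₁ + Bx)² + By²)) = 48.77766°
λₘ = λ₁ + atan2(By, cos φ₁ + Bx) = -129.19669°

129.197°W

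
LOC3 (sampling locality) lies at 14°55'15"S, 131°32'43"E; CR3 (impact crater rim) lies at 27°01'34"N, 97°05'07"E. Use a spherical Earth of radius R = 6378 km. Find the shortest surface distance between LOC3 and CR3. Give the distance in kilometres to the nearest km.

5972 km

LOC3: φ = -14.92083°, λ = +131.54528°
CR3: φ = +27.02611°, λ = +97.08528°
Δφ = 41.9469°,  Δλ = -34.4600°
a = sin²(Δφ/2) + cos φ₁ cos φ₂ sin²(Δλ/2) = 0.203641
c = 2·arcsin(√a) = 0.936366 rad = 53.6498°
d = R·c = 6378 × 0.936366 = 5972.1 km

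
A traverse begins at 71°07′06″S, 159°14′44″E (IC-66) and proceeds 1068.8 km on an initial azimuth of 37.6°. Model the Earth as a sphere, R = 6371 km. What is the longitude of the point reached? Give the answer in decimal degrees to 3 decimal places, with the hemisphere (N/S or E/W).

IC-66: φ = -71.11833°, λ = +159.24556°
δ = d/R = 1068.8/6371 = 0.167760 rad
φ₂ = arcsin(sin φ₁ cos δ + cos φ₁ sin δ cos θ)
   = arcsin(-0.94619·0.98596 + 0.32361·0.16697·0.79229) = -62.88506°
λ₂ = λ₁ + atan2(sin θ sin δ cos φ₁, cos δ − sin φ₁ sin φ₂) = 172.16185°

172.162°E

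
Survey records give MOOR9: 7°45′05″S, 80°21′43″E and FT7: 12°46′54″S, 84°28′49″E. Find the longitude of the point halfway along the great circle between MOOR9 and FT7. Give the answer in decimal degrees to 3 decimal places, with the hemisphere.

82.405°E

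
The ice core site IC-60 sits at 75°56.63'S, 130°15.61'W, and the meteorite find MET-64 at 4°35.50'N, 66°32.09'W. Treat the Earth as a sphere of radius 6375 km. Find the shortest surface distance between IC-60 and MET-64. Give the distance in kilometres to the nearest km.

IC-60: φ = -75.94383°, λ = -130.26017°
MET-64: φ = +4.59167°, λ = -66.53483°
Δφ = 80.5355°,  Δλ = 63.7253°
a = sin²(Δφ/2) + cos φ₁ cos φ₂ sin²(Δλ/2) = 0.485244
c = 2·arcsin(√a) = 1.541280 rad = 88.3089°
d = R·c = 6375 × 1.541280 = 9825.7 km

9826 km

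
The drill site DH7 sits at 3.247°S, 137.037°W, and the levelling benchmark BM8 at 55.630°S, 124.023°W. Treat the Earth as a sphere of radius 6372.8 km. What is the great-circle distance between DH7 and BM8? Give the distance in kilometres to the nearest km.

Δφ = -52.3830°,  Δλ = 13.0140°
a = sin²(Δφ/2) + cos φ₁ cos φ₂ sin²(Δλ/2) = 0.202048
c = 2·arcsin(√a) = 0.932406 rad = 53.4229°
d = R·c = 6372.8 × 0.932406 = 5942.0 km

5942 km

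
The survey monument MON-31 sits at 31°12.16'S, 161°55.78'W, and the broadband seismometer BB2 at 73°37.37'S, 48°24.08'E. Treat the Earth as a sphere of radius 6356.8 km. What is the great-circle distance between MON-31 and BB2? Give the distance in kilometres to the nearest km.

MON-31: φ = -31.20267°, λ = -161.92967°
BB2: φ = -73.62283°, λ = +48.40133°
Δφ = -42.4202°,  Δλ = -149.6690°
a = sin²(Δφ/2) + cos φ₁ cos φ₂ sin²(Δλ/2) = 0.355557
c = 2·arcsin(√a) = 1.277732 rad = 73.2087°
d = R·c = 6356.8 × 1.277732 = 8122.3 km

8122 km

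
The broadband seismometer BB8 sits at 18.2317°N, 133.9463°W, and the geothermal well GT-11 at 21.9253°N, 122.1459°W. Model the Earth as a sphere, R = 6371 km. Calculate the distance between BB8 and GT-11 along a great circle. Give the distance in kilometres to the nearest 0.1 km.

1298.5 km

Δφ = 3.6936°,  Δλ = 11.8004°
a = sin²(Δφ/2) + cos φ₁ cos φ₂ sin²(Δλ/2) = 0.010349
c = 2·arcsin(√a) = 0.203815 rad = 11.6777°
d = R·c = 6371 × 0.203815 = 1298.5 km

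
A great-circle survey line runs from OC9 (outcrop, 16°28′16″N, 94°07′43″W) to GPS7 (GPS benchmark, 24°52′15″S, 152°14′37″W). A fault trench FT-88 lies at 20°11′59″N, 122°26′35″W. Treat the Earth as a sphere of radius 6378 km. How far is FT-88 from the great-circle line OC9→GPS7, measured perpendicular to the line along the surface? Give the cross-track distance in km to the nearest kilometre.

2176 km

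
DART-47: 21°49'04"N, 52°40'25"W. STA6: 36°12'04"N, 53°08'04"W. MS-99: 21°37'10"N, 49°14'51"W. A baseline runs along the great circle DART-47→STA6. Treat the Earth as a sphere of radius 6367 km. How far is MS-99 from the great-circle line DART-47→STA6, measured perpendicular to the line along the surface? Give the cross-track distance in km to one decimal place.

DART-47: φ = +21.81778°, λ = -52.67361°
STA6: φ = +36.20111°, λ = -53.13444°
MS-99: φ = +21.61944°, λ = -49.24750°
δ₁₃ = central angle DART-47→MS-99 = 0.055659 rad  (haversine)
θ₁₃ = bearing DART-47→MS-99 = 92.930°,  θ₁₂ = bearing DART-47→STA6 = 358.503°
dₓₜ = R·arcsin(sin δ₁₃ · sin(θ₁₃ − θ₁₂)) = 6367·arcsin(0.05563·sin(-265.573°)) = 353.320 km
|dₓₜ| = 353.320 km

353.3 km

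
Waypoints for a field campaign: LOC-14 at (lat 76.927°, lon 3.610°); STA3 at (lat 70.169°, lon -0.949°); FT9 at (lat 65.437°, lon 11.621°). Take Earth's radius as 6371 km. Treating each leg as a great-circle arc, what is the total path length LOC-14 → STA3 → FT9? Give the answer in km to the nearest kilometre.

LOC-14→STA3: c = 0.119995 rad, d = 764.49 km
STA3→FT9: c = 0.116588 rad, d = 742.78 km
Total = 764.49 + 742.78 = 1507.27 km

1507 km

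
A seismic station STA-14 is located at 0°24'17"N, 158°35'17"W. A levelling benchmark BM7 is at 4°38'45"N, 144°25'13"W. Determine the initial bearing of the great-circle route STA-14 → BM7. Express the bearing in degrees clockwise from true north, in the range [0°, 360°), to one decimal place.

73.1°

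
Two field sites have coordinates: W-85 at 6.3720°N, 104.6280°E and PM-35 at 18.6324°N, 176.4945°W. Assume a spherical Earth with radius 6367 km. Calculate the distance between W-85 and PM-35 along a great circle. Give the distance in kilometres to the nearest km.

Δφ = 12.2604°,  Δλ = 78.8775°
a = sin²(Δφ/2) + cos φ₁ cos φ₂ sin²(Δλ/2) = 0.391437
c = 2·arcsin(√a) = 1.351927 rad = 77.4597°
d = R·c = 6367 × 1.351927 = 8607.7 km

8608 km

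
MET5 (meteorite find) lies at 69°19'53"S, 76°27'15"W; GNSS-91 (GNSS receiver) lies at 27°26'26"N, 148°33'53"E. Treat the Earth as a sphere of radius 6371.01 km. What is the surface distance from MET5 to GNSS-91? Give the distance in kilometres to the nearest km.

14537 km

MET5: φ = -69.33139°, λ = -76.45417°
GNSS-91: φ = +27.44056°, λ = +148.56472°
Δφ = 96.7719°,  Δλ = -134.9811°
a = sin²(Δφ/2) + cos φ₁ cos φ₂ sin²(Δλ/2) = 0.826298
c = 2·arcsin(√a) = 2.281802 rad = 130.7377°
d = R·c = 6371.01 × 2.281802 = 14537.4 km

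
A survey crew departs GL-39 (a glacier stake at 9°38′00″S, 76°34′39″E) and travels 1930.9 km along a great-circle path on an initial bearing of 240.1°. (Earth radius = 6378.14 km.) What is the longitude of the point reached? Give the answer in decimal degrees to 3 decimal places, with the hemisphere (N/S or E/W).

60.824°E

GL-39: φ = -9.63333°, λ = +76.57750°
δ = d/R = 1930.9/6378.14 = 0.302737 rad
φ₂ = arcsin(sin φ₁ cos δ + cos φ₁ sin δ cos θ)
   = arcsin(-0.16734·0.95452 + 0.98590·0.29813·-0.49849) = -17.83355°
λ₂ = λ₁ + atan2(sin θ sin δ cos φ₁, cos δ − sin φ₁ sin φ₂) = 60.82415°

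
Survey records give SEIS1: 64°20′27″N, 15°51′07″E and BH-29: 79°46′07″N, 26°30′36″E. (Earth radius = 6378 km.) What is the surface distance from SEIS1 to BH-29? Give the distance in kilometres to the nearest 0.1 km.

1748.9 km

SEIS1: φ = +64.34083°, λ = +15.85194°
BH-29: φ = +79.76861°, λ = +26.51000°
Δφ = 15.4278°,  Δλ = 10.6581°
a = sin²(Δφ/2) + cos φ₁ cos φ₂ sin²(Δλ/2) = 0.018680
c = 2·arcsin(√a) = 0.274209 rad = 15.7110°
d = R·c = 6378 × 0.274209 = 1748.9 km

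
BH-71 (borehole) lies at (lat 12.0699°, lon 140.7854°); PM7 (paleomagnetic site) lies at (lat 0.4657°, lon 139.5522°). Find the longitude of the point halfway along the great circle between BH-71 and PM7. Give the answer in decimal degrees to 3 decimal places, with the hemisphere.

140.162°E

Bx = cos φ₂ cos Δλ = 0.999735,  By = cos φ₂ sin Δλ = -0.021521
φₘ = atan2(sin φ₁ + sin φ₂, √((cos φ₁ + Bx)² + By²)) = 6.26816°
λₘ = λ₁ + atan2(By, cos φ₁ + Bx) = 140.16192°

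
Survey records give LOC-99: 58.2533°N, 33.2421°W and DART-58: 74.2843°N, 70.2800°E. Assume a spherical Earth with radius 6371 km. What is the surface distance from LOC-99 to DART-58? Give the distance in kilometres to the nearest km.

4254 km

Δφ = 16.0310°,  Δλ = 103.5221°
a = sin²(Δφ/2) + cos φ₁ cos φ₂ sin²(Δλ/2) = 0.107365
c = 2·arcsin(√a) = 0.667665 rad = 38.2544°
d = R·c = 6371 × 0.667665 = 4253.7 km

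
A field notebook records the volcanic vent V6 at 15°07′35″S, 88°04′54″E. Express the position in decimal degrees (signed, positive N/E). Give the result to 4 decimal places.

-15.1264°, +88.0817°

lat: 15.1264° S → -15.1264°
lon: 88.0817° E → +88.0817°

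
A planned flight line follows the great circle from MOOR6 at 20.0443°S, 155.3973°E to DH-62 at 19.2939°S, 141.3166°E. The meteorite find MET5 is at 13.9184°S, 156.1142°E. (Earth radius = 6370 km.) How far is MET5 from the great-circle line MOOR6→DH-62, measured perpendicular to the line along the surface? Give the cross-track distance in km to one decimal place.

682.0 km

δ₁₃ = central angle MOOR6→MET5 = 0.107584 rad  (haversine)
θ₁₃ = bearing MOOR6→MET5 = 6.494°,  θ₁₂ = bearing MOOR6→DH-62 = 270.843°
dₓₜ = R·arcsin(sin δ₁₃ · sin(θ₁₃ − θ₁₂)) = 6370·arcsin(0.10738·sin(-264.348°)) = 681.965 km
|dₓₜ| = 681.965 km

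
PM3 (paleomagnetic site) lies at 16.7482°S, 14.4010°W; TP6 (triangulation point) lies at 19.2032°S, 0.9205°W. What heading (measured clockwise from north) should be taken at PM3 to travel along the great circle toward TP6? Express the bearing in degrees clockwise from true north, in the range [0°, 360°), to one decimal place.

102.9°

Δλ = 13.4805°
y = sin Δλ · cos φ₂ = 0.220143
x = cos φ₁ sin φ₂ − sin φ₁ cos φ₂ cos Δλ = -0.050332
θ = atan2(y, x) = 102.8784° → 102.8784° (mod 360°)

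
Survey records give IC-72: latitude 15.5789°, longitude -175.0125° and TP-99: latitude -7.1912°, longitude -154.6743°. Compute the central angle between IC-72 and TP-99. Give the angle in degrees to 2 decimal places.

30.40°

Δφ = -22.7701°,  Δλ = 20.3382°
a = sin²(Δφ/2) + cos φ₁ cos φ₂ sin²(Δλ/2) = 0.068757
c = 2·arcsin(√a) = 0.530636 rad = 30.4032°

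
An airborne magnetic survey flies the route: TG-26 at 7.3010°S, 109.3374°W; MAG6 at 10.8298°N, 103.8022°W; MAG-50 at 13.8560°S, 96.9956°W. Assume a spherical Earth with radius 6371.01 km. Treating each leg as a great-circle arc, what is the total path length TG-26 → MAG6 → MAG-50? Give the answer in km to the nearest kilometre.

4953 km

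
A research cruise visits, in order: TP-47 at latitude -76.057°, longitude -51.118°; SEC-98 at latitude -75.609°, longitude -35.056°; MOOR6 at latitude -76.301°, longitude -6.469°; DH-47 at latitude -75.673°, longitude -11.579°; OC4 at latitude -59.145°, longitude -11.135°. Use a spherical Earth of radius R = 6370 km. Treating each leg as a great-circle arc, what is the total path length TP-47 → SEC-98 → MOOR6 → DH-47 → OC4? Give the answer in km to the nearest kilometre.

TP-47→SEC-98: c = 0.068838 rad, d = 438.50 km
SEC-98→MOOR6: c = 0.120475 rad, d = 767.43 km
MOOR6→DH-47: c = 0.024207 rad, d = 154.20 km
DH-47→OC4: c = 0.288481 rad, d = 1837.63 km
Total = 438.50 + 767.43 + 154.20 + 1837.63 = 3197.75 km

3198 km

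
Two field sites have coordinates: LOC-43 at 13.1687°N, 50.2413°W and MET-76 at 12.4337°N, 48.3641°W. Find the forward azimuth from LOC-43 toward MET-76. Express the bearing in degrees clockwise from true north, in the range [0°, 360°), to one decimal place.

111.7°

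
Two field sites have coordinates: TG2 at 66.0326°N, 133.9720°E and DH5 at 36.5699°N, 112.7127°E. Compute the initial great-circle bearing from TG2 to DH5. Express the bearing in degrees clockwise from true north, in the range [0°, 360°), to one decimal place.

Δλ = -21.2593°
y = sin Δλ · cos φ₂ = -0.291207
x = cos φ₁ sin φ₂ − sin φ₁ cos φ₂ cos Δλ = -0.441915
θ = atan2(y, x) = -146.6165° → 213.3835° (mod 360°)

213.4°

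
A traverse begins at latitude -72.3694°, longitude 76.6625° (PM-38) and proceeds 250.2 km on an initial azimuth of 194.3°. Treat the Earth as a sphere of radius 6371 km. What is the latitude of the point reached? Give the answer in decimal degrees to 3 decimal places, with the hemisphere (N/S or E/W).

74.540°S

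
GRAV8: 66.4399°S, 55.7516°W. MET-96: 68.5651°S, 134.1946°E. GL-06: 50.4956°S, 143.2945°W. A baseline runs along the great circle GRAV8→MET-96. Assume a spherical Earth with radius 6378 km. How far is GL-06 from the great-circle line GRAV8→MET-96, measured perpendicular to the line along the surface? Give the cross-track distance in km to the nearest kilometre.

δ₁₃ = central angle GRAV8→GL-06 = 0.769643 rad  (haversine)
θ₁₃ = bearing GRAV8→GL-06 = 245.967°,  θ₁₂ = bearing GRAV8→MET-96 = 185.138°
dₓₜ = R·arcsin(sin δ₁₃ · sin(θ₁₃ − θ₁₂)) = 6378·arcsin(0.69588·sin(60.829°)) = 4165.212 km
|dₓₜ| = 4165.212 km

4165 km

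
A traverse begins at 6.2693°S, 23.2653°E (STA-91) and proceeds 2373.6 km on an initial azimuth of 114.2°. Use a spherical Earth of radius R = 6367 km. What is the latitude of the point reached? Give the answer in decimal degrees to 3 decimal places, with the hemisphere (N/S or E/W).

14.484°S

δ = d/R = 2373.6/6367 = 0.372797 rad
φ₂ = arcsin(sin φ₁ cos δ + cos φ₁ sin δ cos θ)
   = arcsin(-0.10920·0.93131 + 0.99402·0.36422·-0.40992) = -14.48408°
λ₂ = λ₁ + atan2(sin θ sin δ cos φ₁, cos δ − sin φ₁ sin φ₂) = 43.33234°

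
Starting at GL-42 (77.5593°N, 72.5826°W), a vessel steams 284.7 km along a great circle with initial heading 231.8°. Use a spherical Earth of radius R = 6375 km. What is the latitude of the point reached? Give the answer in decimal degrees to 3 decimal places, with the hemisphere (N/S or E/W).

δ = d/R = 284.7/6375 = 0.044659 rad
φ₂ = arcsin(sin φ₁ cos δ + cos φ₁ sin δ cos θ)
   = arcsin(0.97652·0.99900 + 0.21543·0.04464·-0.61841) = 75.83576°
λ₂ = λ₁ + atan2(sin θ sin δ cos φ₁, cos δ − sin φ₁ sin φ₂) = -80.82569°

75.836°N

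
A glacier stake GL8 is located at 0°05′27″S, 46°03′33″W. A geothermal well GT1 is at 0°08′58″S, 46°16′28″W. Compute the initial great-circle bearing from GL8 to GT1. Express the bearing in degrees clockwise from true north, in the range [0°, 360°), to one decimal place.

GL8: φ = -0.09083°, λ = -46.05917°
GT1: φ = -0.14944°, λ = -46.27444°
Δλ = -0.2153°
y = sin Δλ · cos φ₂ = -0.003757
x = cos φ₁ sin φ₂ − sin φ₁ cos φ₂ cos Δλ = -0.001023
θ = atan2(y, x) = -105.2303° → 254.7697° (mod 360°)

254.8°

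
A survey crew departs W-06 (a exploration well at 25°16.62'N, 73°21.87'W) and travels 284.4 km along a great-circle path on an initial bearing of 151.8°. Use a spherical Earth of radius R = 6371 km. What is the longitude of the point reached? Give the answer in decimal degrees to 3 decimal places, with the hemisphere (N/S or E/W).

W-06: φ = +25.27700°, λ = -73.36450°
δ = d/R = 284.4/6371 = 0.044640 rad
φ₂ = arcsin(sin φ₁ cos δ + cos φ₁ sin δ cos θ)
   = arcsin(0.42699·0.99900 + 0.90425·0.04462·-0.88130) = 23.01717°
λ₂ = λ₁ + atan2(sin θ sin δ cos φ₁, cos δ − sin φ₁ sin φ₂) = -72.05165°

72.052°W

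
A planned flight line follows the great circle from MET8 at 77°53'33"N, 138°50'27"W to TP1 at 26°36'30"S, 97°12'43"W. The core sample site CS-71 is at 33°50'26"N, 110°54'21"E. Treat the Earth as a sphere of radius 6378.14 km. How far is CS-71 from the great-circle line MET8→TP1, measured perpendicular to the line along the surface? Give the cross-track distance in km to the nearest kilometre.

MET8: φ = +77.89250°, λ = -138.84083°
TP1: φ = -26.60833°, λ = -97.21194°
CS-71: φ = +33.84056°, λ = +110.90583°
δ₁₃ = central angle MET8→CS-71 = 1.065361 rad  (haversine)
θ₁₃ = bearing MET8→CS-71 = 297.052°,  θ₁₂ = bearing MET8→TP1 = 141.526°
dₓₜ = R·arcsin(sin δ₁₃ · sin(θ₁₃ − θ₁₂)) = 6378.14·arcsin(0.87496·sin(155.527°)) = 2365.764 km
|dₓₜ| = 2365.764 km

2366 km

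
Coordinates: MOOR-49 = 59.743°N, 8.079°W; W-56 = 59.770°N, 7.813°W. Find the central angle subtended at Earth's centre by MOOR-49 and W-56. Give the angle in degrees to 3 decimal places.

0.137°

Δφ = 0.0270°,  Δλ = 0.2660°
a = sin²(Δφ/2) + cos φ₁ cos φ₂ sin²(Δλ/2) = 0.000001
c = 2·arcsin(√a) = 0.002385 rad = 0.1367°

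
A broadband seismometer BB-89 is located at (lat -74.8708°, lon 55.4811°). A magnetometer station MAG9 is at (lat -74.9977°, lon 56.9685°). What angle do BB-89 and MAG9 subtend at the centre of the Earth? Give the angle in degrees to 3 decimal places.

Δφ = -0.1269°,  Δλ = 1.4874°
a = sin²(Δφ/2) + cos φ₁ cos φ₂ sin²(Δλ/2) = 0.000013
c = 2·arcsin(√a) = 0.007102 rad = 0.4069°

0.407°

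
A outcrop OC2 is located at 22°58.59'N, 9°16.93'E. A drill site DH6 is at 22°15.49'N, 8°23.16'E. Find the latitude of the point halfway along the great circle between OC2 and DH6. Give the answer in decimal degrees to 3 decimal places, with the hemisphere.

OC2: φ = +22.97650°, λ = +9.28217°
DH6: φ = +22.25817°, λ = +8.38600°
Bx = cos φ₂ cos Δλ = 0.925373,  By = cos φ₂ sin Δλ = -0.014475
φₘ = atan2(sin φ₁ + sin φ₂, √((cos φ₁ + Bx)² + By²)) = 22.61796°
λₘ = λ₁ + atan2(By, cos φ₁ + Bx) = 8.83291°

22.618°N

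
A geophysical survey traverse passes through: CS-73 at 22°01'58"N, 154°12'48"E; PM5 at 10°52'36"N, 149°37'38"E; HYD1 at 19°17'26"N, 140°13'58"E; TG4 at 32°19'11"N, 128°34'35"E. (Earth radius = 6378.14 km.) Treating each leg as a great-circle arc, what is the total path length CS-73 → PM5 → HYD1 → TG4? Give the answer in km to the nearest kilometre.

CS-73: φ = +22.03278°, λ = +154.21333°
PM5: φ = +10.87667°, λ = +149.62722°
HYD1: φ = +19.29056°, λ = +140.23278°
TG4: φ = +32.31972°, λ = +128.57639°
CS-73→PM5: c = 0.209240 rad, d = 1334.56 km
PM5→HYD1: c = 0.215800 rad, d = 1376.41 km
HYD1→TG4: c = 0.291528 rad, d = 1859.41 km
Total = 1334.56 + 1376.41 + 1859.41 = 4570.37 km

4570 km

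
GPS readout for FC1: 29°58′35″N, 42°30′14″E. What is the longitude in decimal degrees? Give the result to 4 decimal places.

42° + 30′/60 + 14″/3600 = 42 + 0.50000 + 0.00389 = 42.5039°

42.5039°E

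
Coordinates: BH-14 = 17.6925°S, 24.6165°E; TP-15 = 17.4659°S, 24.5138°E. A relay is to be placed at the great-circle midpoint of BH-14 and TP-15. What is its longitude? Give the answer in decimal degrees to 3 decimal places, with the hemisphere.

Bx = cos φ₂ cos Δλ = 0.953894,  By = cos φ₂ sin Δλ = -0.001710
φₘ = atan2(sin φ₁ + sin φ₂, √((cos φ₁ + Bx)² + By²)) = -17.57921°
λₘ = λ₁ + atan2(By, cos φ₁ + Bx) = 24.56512°

24.565°E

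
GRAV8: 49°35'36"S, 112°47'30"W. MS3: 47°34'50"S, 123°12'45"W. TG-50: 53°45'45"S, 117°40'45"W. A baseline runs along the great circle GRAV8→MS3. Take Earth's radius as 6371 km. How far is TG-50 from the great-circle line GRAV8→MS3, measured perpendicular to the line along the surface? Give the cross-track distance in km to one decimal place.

531.8 km

GRAV8: φ = -49.59333°, λ = -112.79167°
MS3: φ = -47.58056°, λ = -123.21250°
TG-50: φ = -53.76250°, λ = -117.67917°
δ₁₃ = central angle GRAV8→TG-50 = 0.089914 rad  (haversine)
θ₁₃ = bearing GRAV8→TG-50 = 214.118°,  θ₁₂ = bearing GRAV8→MS3 = 282.321°
dₓₜ = R·arcsin(sin δ₁₃ · sin(θ₁₃ − θ₁₂)) = 6371·arcsin(0.08979·sin(-68.204°)) = -531.789 km
|dₓₜ| = 531.789 km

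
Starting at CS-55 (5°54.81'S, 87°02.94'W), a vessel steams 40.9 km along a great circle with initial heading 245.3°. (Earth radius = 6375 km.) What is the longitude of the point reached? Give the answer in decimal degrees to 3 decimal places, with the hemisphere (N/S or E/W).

CS-55: φ = -5.91350°, λ = -87.04900°
δ = d/R = 40.9/6375 = 0.006416 rad
φ₂ = arcsin(sin φ₁ cos δ + cos φ₁ sin δ cos θ)
   = arcsin(-0.10303·0.99998 + 0.99468·0.00642·-0.41787) = -6.06700°
λ₂ = λ₁ + atan2(sin θ sin δ cos φ₁, cos δ − sin φ₁ sin φ₂) = -87.38484°

87.385°W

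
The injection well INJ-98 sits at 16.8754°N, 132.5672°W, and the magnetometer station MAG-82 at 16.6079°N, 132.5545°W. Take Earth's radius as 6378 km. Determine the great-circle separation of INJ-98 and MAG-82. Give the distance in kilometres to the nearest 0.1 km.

Δφ = -0.2675°,  Δλ = 0.0127°
a = sin²(Δφ/2) + cos φ₁ cos φ₂ sin²(Δλ/2) = 0.000005
c = 2·arcsin(√a) = 0.004674 rad = 0.2678°
d = R·c = 6378 × 0.004674 = 29.8 km

29.8 km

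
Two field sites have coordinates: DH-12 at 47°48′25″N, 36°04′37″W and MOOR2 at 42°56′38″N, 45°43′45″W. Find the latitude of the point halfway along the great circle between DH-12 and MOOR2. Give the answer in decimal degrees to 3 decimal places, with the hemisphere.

45.477°N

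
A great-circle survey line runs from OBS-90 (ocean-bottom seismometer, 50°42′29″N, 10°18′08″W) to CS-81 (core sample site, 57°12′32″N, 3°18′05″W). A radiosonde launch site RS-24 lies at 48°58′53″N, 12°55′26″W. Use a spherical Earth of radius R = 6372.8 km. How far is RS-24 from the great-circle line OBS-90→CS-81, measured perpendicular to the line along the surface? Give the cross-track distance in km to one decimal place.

73.3 km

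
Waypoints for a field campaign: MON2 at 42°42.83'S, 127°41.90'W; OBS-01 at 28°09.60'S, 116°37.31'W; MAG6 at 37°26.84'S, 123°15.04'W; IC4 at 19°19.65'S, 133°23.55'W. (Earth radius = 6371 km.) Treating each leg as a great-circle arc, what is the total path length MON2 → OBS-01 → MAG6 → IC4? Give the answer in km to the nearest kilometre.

5346 km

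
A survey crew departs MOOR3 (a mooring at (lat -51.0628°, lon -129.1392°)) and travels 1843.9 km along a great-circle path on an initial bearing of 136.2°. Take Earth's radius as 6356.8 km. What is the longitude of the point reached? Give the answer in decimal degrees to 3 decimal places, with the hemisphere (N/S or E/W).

104.995°W

δ = d/R = 1843.9/6356.8 = 0.290067 rad
φ₂ = arcsin(sin φ₁ cos δ + cos φ₁ sin δ cos θ)
   = arcsin(-0.77784·0.95822 + 0.62847·0.28602·-0.72176) = -61.05433°
λ₂ = λ₁ + atan2(sin θ sin δ cos φ₁, cos δ − sin φ₁ sin φ₂) = -104.99500°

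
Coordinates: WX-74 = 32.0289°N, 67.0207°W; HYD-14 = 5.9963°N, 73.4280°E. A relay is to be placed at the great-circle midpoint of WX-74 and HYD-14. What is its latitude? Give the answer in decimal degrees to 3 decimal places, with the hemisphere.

Bx = cos φ₂ cos Δλ = -0.766836,  By = cos φ₂ sin Δλ = 0.633285
φₘ = atan2(sin φ₁ + sin φ₂, √((cos φ₁ + Bx)² + By²)) = 44.83684°
λₘ = λ₁ + atan2(By, cos φ₁ + Bx) = 15.69541°

44.837°N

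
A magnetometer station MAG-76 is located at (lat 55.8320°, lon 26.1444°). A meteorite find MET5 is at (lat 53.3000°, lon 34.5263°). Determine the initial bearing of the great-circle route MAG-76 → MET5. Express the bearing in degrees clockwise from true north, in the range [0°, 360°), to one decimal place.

Δλ = 8.3819°
y = sin Δλ · cos φ₂ = 0.087116
x = cos φ₁ sin φ₂ − sin φ₁ cos φ₂ cos Δλ = -0.038896
θ = atan2(y, x) = 114.0598° → 114.0598° (mod 360°)

114.1°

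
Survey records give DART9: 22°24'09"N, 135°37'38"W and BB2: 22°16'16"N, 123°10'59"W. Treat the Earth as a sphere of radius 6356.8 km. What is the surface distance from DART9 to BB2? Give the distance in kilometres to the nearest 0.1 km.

DART9: φ = +22.40250°, λ = -135.62722°
BB2: φ = +22.27111°, λ = -123.18306°
Δφ = -0.1314°,  Δλ = 12.4442°
a = sin²(Δφ/2) + cos φ₁ cos φ₂ sin²(Δλ/2) = 0.010051
c = 2·arcsin(√a) = 0.200851 rad = 11.5079°
d = R·c = 6356.8 × 0.200851 = 1276.8 km

1276.8 km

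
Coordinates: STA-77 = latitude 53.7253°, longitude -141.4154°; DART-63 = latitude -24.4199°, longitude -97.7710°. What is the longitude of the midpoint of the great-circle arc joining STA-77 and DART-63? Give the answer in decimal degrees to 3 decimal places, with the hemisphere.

Bx = cos φ₂ cos Δλ = 0.658901,  By = cos φ₂ sin Δλ = 0.628437
φₘ = atan2(sin φ₁ + sin φ₂, √((cos φ₁ + Bx)² + By²)) = 15.67588°
λₘ = λ₁ + atan2(By, cos φ₁ + Bx) = -114.73471°

114.735°W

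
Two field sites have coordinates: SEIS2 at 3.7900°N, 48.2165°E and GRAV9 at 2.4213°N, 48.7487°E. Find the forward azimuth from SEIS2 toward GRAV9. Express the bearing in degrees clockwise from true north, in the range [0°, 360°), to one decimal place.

158.8°

Δλ = 0.5322°
y = sin Δλ · cos φ₂ = 0.009280
x = cos φ₁ sin φ₂ − sin φ₁ cos φ₂ cos Δλ = -0.023883
θ = atan2(y, x) = 158.7655° → 158.7655° (mod 360°)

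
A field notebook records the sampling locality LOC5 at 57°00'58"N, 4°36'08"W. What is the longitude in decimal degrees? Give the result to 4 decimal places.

4° + 36′/60 + 8″/3600 = 4 + 0.60000 + 0.00222 = 4.6022°

4.6022°W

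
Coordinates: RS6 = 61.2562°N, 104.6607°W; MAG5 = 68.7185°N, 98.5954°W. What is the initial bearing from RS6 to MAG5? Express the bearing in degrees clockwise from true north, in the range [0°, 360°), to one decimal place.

16.2°

Δλ = 6.0653°
y = sin Δλ · cos φ₂ = 0.038350
x = cos φ₁ sin φ₂ − sin φ₁ cos φ₂ cos Δλ = 0.131655
θ = atan2(y, x) = 16.2404° → 16.2404° (mod 360°)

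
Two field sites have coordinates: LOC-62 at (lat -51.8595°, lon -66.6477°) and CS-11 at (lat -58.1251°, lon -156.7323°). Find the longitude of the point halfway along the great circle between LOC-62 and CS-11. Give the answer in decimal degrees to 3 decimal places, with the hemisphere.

107.215°W

Bx = cos φ₂ cos Δλ = -0.000780,  By = cos φ₂ sin Δλ = -0.528066
φₘ = atan2(sin φ₁ + sin φ₂, √((cos φ₁ + Bx)² + By²)) = -63.59971°
λₘ = λ₁ + atan2(By, cos φ₁ + Bx) = -107.21522°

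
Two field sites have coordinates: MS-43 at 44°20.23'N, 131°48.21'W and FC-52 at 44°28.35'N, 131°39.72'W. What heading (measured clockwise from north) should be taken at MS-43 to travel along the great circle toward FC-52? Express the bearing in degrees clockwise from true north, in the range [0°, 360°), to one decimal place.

MS-43: φ = +44.33717°, λ = -131.80350°
FC-52: φ = +44.47250°, λ = -131.66200°
Δλ = 0.1415°
y = sin Δλ · cos φ₂ = 0.001762
x = cos φ₁ sin φ₂ − sin φ₁ cos φ₂ cos Δλ = 0.002364
θ = atan2(y, x) = 36.7090° → 36.7090° (mod 360°)

36.7°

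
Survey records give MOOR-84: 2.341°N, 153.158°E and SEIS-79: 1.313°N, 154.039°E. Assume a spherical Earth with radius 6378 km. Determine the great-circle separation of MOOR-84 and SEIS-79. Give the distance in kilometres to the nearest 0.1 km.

150.7 km

Δφ = -1.0280°,  Δλ = 0.8810°
a = sin²(Δφ/2) + cos φ₁ cos φ₂ sin²(Δλ/2) = 0.000140
c = 2·arcsin(√a) = 0.023624 rad = 1.3536°
d = R·c = 6378 × 0.023624 = 150.7 km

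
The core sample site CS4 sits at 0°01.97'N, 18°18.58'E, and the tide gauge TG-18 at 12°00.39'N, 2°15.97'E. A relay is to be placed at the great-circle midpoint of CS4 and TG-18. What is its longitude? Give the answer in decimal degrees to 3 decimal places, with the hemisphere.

10.377°E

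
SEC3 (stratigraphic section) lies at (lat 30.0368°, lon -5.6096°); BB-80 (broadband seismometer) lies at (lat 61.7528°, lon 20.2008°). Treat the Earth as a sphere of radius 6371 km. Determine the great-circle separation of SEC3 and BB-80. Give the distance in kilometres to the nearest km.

Δφ = 31.7160°,  Δλ = 25.8104°
a = sin²(Δφ/2) + cos φ₁ cos φ₂ sin²(Δλ/2) = 0.095105
c = 2·arcsin(√a) = 0.627001 rad = 35.9245°
d = R·c = 6371 × 0.627001 = 3994.6 km

3995 km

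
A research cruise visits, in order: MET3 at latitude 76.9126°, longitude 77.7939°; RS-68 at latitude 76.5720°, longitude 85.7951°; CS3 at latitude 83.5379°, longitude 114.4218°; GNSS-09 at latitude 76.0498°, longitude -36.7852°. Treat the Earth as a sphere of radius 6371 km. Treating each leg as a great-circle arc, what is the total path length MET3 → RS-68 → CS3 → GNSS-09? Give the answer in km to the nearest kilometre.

3342 km

MET3→RS-68: c = 0.032546 rad, d = 207.35 km
RS-68→CS3: c = 0.145568 rad, d = 927.41 km
CS3→GNSS-09: c = 0.346516 rad, d = 2207.65 km
Total = 207.35 + 927.41 + 2207.65 = 3342.42 km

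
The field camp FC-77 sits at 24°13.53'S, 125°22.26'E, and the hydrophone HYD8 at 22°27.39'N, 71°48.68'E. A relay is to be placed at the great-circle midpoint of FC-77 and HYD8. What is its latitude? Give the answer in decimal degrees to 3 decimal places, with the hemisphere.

0.991°S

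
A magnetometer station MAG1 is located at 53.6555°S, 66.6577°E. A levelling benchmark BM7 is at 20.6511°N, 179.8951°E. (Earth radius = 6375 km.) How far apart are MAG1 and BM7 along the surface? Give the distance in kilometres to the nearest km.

Δφ = 74.3066°,  Δλ = 113.2374°
a = sin²(Δφ/2) + cos φ₁ cos φ₂ sin²(Δλ/2) = 0.751433
c = 2·arcsin(√a) = 2.097708 rad = 120.1898°
d = R·c = 6375 × 2.097708 = 13372.9 km

13373 km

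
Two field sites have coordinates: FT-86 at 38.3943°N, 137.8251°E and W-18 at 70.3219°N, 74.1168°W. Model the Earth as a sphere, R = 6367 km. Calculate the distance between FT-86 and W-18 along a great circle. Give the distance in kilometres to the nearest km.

7651 km

Δφ = 31.9276°,  Δλ = 148.0581°
a = sin²(Δφ/2) + cos φ₁ cos φ₂ sin²(Δλ/2) = 0.319579
c = 2·arcsin(√a) = 1.201626 rad = 68.8481°
d = R·c = 6367 × 1.201626 = 7650.8 km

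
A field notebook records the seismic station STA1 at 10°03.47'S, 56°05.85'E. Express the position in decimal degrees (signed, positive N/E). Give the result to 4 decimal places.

lat: 10.0578° S → -10.0578°
lon: 56.0975° E → +56.0975°

-10.0578°, +56.0975°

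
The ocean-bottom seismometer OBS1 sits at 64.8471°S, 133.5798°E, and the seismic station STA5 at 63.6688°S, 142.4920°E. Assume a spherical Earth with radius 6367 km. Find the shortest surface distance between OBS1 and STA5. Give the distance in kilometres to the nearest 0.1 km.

449.2 km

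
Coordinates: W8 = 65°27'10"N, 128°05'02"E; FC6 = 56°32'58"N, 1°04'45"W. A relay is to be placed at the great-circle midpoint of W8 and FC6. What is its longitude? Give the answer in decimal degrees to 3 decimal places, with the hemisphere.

W8: φ = +65.45278°, λ = +128.08389°
FC6: φ = +56.54944°, λ = -1.07917°
Bx = cos φ₂ cos Δλ = -0.348110,  By = cos φ₂ sin Δλ = -0.427387
φₘ = atan2(sin φ₁ + sin φ₂, √((cos φ₁ + Bx)² + By²)) = 76.06697°
λₘ = λ₁ + atan2(By, cos φ₁ + Bx) = 47.03702°

47.037°E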